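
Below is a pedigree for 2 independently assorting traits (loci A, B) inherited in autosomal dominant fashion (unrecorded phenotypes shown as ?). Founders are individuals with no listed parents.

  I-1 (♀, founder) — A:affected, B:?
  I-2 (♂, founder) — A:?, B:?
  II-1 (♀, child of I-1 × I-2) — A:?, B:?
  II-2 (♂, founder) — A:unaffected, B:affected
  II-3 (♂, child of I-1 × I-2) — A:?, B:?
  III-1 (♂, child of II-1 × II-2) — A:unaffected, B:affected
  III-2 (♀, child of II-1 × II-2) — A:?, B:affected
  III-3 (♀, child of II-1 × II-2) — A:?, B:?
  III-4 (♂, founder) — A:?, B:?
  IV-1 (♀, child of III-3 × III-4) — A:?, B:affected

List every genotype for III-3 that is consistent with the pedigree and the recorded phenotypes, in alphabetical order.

III-3 ∈ {Aa BB, Aa Bb, Aa bb, aa BB, aa Bb, aa bb}

A/I-1 aff ·: Aa|AA
A/I-2 ? ·: aa|Aa|AA
A/II-1 ? I-1×I-2: aa|Aa
A/II-2 un ·: aa
A/II-3 ? I-1×I-2: aa|Aa|AA
A/III-1 un II-1×II-2: aa
A/III-2 ? II-1×II-2: aa|Aa
A/III-3 ? II-1×II-2: aa|Aa
A/III-4 ? ·: aa|Aa|AA
A/IV-1 ? III-3×III-4: aa|Aa|AA
⇒ A over [I-1,I-2,II-1,II-2,II-3,III-1,III-2,III-3,III-4,IV-1]: 240 consistent
B/I-1 ? ·: bb|Bb|BB
B/I-2 ? ·: bb|Bb|BB
B/II-1 ? I-1×I-2: bb|Bb|BB
B/II-2 aff ·: Bb|BB
B/II-3 ? I-1×I-2: bb|Bb|BB
B/III-1 aff II-1×II-2: Bb|BB
B/III-2 aff II-1×II-2: Bb|BB
B/III-3 ? II-1×II-2: bb|Bb|BB
B/III-4 ? ·: bb|Bb|BB
B/IV-1 aff III-3×III-4: Bb|BB
⇒ B over [I-1,I-2,II-1,II-2,II-3,III-1,III-2,III-3,III-4,IV-1]: 1456 consistent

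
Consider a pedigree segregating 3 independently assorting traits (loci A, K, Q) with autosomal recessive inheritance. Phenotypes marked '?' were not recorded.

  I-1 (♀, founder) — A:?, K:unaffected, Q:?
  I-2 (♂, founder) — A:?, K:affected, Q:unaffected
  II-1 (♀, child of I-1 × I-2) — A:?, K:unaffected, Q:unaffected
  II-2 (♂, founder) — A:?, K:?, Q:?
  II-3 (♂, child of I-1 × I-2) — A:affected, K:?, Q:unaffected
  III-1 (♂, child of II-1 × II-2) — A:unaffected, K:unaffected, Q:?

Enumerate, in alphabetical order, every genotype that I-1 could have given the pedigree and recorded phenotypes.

A/I-1 ? ·: Aa|aa
A/I-2 ? ·: Aa|aa
A/II-1 ? I-1×I-2: AA|Aa|aa
A/II-2 ? ·: AA|Aa|aa
A/II-3 aff I-1×I-2: aa
A/III-1 un II-1×II-2: AA|Aa
⇒ A over [I-1,I-2,II-1,II-2,II-3,III-1]: 27 consistent
K/I-1 un ·: KK|Kk
K/I-2 aff ·: kk
K/II-1 un I-1×I-2: Kk
K/II-2 ? ·: KK|Kk|kk
K/II-3 ? I-1×I-2: Kk|kk
K/III-1 un II-1×II-2: KK|Kk
⇒ K over [I-1,I-2,II-1,II-2,II-3,III-1]: 15 consistent
Q/I-1 ? ·: QQ|Qq|qq
Q/I-2 un ·: QQ|Qq
Q/II-1 un I-1×I-2: QQ|Qq
Q/II-2 ? ·: QQ|Qq|qq
Q/II-3 un I-1×I-2: QQ|Qq
Q/III-1 ? II-1×II-2: QQ|Qq|qq
⇒ Q over [I-1,I-2,II-1,II-2,II-3,III-1]: 84 consistent

I-1 ∈ {Aa KK QQ, Aa KK Qq, Aa KK qq, Aa Kk QQ, Aa Kk Qq, Aa Kk qq, aa KK QQ, aa KK Qq, aa KK qq, aa Kk QQ, aa Kk Qq, aa Kk qq}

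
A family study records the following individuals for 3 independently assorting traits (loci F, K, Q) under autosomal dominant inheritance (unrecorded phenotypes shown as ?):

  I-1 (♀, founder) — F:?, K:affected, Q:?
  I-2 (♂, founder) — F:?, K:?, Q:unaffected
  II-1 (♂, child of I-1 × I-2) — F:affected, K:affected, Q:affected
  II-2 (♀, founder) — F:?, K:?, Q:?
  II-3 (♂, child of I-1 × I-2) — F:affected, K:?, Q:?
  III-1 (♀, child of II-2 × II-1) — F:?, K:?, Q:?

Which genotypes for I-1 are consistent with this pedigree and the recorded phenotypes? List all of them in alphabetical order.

I-1 ∈ {FF KK QQ, FF KK Qq, FF Kk QQ, FF Kk Qq, Ff KK QQ, Ff KK Qq, Ff Kk QQ, Ff Kk Qq, ff KK QQ, ff KK Qq, ff Kk QQ, ff Kk Qq}

F/I-1 ? ·: ff|Ff|FF
F/I-2 ? ·: ff|Ff|FF
F/II-1 aff I-1×I-2: Ff|FF
F/II-2 ? ·: ff|Ff|FF
F/II-3 aff I-1×I-2: Ff|FF
F/III-1 ? II-2×II-1: ff|Ff|FF
⇒ F over [I-1,I-2,II-1,II-2,II-3,III-1]: 98 consistent
K/I-1 aff ·: Kk|KK
K/I-2 ? ·: kk|Kk|KK
K/II-1 aff I-1×I-2: Kk|KK
K/II-2 ? ·: kk|Kk|KK
K/II-3 ? I-1×I-2: kk|Kk|KK
K/III-1 ? II-2×II-1: kk|Kk|KK
⇒ K over [I-1,I-2,II-1,II-2,II-3,III-1]: 102 consistent
Q/I-1 ? ·: Qq|QQ
Q/I-2 un ·: qq
Q/II-1 aff I-1×I-2: Qq
Q/II-2 ? ·: qq|Qq|QQ
Q/II-3 ? I-1×I-2: qq|Qq
Q/III-1 ? II-2×II-1: qq|Qq|QQ
⇒ Q over [I-1,I-2,II-1,II-2,II-3,III-1]: 21 consistent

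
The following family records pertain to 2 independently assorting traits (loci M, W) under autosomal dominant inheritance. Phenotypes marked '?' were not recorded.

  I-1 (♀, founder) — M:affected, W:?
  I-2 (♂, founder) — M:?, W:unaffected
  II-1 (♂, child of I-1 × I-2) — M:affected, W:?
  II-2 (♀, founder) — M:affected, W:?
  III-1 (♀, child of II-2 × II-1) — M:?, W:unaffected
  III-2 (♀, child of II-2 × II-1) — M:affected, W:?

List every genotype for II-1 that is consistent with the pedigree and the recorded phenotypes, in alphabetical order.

II-1 ∈ {MM Ww, MM ww, Mm Ww, Mm ww}

M/I-1 aff ·: Mm|MM
M/I-2 ? ·: mm|Mm|MM
M/II-1 aff I-1×I-2: Mm|MM
M/II-2 aff ·: Mm|MM
M/III-1 ? II-2×II-1: mm|Mm|MM
M/III-2 aff II-2×II-1: Mm|MM
⇒ M over [I-1,I-2,II-1,II-2,III-1,III-2]: 70 consistent
W/I-1 ? ·: ww|Ww|WW
W/I-2 un ·: ww
W/II-1 ? I-1×I-2: ww|Ww
W/II-2 ? ·: ww|Ww
W/III-1 un II-2×II-1: ww
W/III-2 ? II-2×II-1: ww|Ww|WW
⇒ W over [I-1,I-2,II-1,II-2,III-1,III-2]: 16 consistent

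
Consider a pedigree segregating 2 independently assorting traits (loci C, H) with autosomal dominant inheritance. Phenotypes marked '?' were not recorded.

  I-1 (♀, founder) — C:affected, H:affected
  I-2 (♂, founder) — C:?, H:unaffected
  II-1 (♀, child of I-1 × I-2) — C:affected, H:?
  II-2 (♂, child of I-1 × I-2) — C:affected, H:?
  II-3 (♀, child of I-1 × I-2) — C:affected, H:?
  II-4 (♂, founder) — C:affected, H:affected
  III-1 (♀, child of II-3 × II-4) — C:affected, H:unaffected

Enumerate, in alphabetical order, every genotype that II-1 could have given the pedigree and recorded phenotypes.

II-1 ∈ {CC Hh, CC hh, Cc Hh, Cc hh}

C/I-1 aff ·: Cc|CC
C/I-2 ? ·: cc|Cc|CC
C/II-1 aff I-1×I-2: Cc|CC
C/II-2 aff I-1×I-2: Cc|CC
C/II-3 aff I-1×I-2: Cc|CC
C/II-4 aff ·: Cc|CC
C/III-1 aff II-3×II-4: Cc|CC
⇒ C over [I-1,I-2,II-1,II-2,II-3,II-4,III-1]: 95 consistent
H/I-1 aff ·: Hh|HH
H/I-2 un ·: hh
H/II-1 ? I-1×I-2: hh|Hh
H/II-2 ? I-1×I-2: hh|Hh
H/II-3 ? I-1×I-2: hh|Hh
H/II-4 aff ·: Hh
H/III-1 un II-3×II-4: hh
⇒ H over [I-1,I-2,II-1,II-2,II-3,II-4,III-1]: 9 consistent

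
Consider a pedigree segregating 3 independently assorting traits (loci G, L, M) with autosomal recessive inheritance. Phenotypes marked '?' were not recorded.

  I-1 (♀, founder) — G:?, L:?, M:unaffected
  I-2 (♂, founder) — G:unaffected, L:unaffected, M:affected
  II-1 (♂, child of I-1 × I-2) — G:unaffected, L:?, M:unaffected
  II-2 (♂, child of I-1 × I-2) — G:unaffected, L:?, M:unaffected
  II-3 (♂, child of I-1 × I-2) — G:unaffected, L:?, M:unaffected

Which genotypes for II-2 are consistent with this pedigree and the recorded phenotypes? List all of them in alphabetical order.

G/I-1 ? ·: GG|Gg|gg
G/I-2 un ·: GG|Gg
G/II-1 un I-1×I-2: GG|Gg
G/II-2 un I-1×I-2: GG|Gg
G/II-3 un I-1×I-2: GG|Gg
⇒ G over [I-1,I-2,II-1,II-2,II-3]: 27 consistent
L/I-1 ? ·: LL|Ll|ll
L/I-2 un ·: LL|Ll
L/II-1 ? I-1×I-2: LL|Ll|ll
L/II-2 ? I-1×I-2: LL|Ll|ll
L/II-3 ? I-1×I-2: LL|Ll|ll
⇒ L over [I-1,I-2,II-1,II-2,II-3]: 53 consistent
M/I-1 un ·: MM|Mm
M/I-2 aff ·: mm
M/II-1 un I-1×I-2: Mm
M/II-2 un I-1×I-2: Mm
M/II-3 un I-1×I-2: Mm
⇒ M over [I-1,I-2,II-1,II-2,II-3]: 2 consistent

II-2 ∈ {GG LL Mm, GG Ll Mm, GG ll Mm, Gg LL Mm, Gg Ll Mm, Gg ll Mm}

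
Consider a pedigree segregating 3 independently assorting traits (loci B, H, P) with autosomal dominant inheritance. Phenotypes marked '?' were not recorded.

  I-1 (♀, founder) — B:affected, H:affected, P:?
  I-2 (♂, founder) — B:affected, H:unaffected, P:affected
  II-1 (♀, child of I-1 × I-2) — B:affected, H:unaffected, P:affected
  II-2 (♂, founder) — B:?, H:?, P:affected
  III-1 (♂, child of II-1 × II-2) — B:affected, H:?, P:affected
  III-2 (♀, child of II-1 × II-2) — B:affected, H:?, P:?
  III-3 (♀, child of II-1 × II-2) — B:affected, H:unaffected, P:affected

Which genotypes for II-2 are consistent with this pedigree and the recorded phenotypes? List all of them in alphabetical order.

B/I-1 aff ·: Bb|BB
B/I-2 aff ·: Bb|BB
B/II-1 aff I-1×I-2: Bb|BB
B/II-2 ? ·: bb|Bb|BB
B/III-1 aff II-1×II-2: Bb|BB
B/III-2 aff II-1×II-2: Bb|BB
B/III-3 aff II-1×II-2: Bb|BB
⇒ B over [I-1,I-2,II-1,II-2,III-1,III-2,III-3]: 91 consistent
H/I-1 aff ·: Hh
H/I-2 un ·: hh
H/II-1 un I-1×I-2: hh
H/II-2 ? ·: hh|Hh
H/III-1 ? II-1×II-2: hh|Hh
H/III-2 ? II-1×II-2: hh|Hh
H/III-3 un II-1×II-2: hh
⇒ H over [I-1,I-2,II-1,II-2,III-1,III-2,III-3]: 5 consistent
P/I-1 ? ·: pp|Pp|PP
P/I-2 aff ·: Pp|PP
P/II-1 aff I-1×I-2: Pp|PP
P/II-2 aff ·: Pp|PP
P/III-1 aff II-1×II-2: Pp|PP
P/III-2 ? II-1×II-2: pp|Pp|PP
P/III-3 aff II-1×II-2: Pp|PP
⇒ P over [I-1,I-2,II-1,II-2,III-1,III-2,III-3]: 136 consistent

II-2 ∈ {BB Hh PP, BB Hh Pp, BB hh PP, BB hh Pp, Bb Hh PP, Bb Hh Pp, Bb hh PP, Bb hh Pp, bb Hh PP, bb Hh Pp, bb hh PP, bb hh Pp}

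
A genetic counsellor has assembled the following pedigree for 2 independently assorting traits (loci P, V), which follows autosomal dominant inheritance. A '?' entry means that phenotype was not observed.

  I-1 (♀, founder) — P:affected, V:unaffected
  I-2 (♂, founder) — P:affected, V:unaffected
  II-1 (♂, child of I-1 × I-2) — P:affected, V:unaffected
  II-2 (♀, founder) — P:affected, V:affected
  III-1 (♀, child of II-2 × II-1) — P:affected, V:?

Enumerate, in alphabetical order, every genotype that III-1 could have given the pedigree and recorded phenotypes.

P/I-1 aff ·: Pp|PP
P/I-2 aff ·: Pp|PP
P/II-1 aff I-1×I-2: Pp|PP
P/II-2 aff ·: Pp|PP
P/III-1 aff II-2×II-1: Pp|PP
⇒ P over [I-1,I-2,II-1,II-2,III-1]: 24 consistent
V/I-1 un ·: vv
V/I-2 un ·: vv
V/II-1 un I-1×I-2: vv
V/II-2 aff ·: Vv|VV
V/III-1 ? II-2×II-1: vv|Vv
⇒ V over [I-1,I-2,II-1,II-2,III-1]: 3 consistent

III-1 ∈ {PP Vv, PP vv, Pp Vv, Pp vv}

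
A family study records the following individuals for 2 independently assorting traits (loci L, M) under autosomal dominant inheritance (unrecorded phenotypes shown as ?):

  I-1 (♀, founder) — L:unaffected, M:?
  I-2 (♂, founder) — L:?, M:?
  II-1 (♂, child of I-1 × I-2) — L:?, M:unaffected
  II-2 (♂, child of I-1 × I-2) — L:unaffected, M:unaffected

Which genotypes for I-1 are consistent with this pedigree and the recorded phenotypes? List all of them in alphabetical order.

I-1 ∈ {ll Mm, ll mm}

L/I-1 un ·: ll
L/I-2 ? ·: ll|Ll
L/II-1 ? I-1×I-2: ll|Ll
L/II-2 un I-1×I-2: ll
⇒ L over [I-1,I-2,II-1,II-2]: 3 consistent
M/I-1 ? ·: mm|Mm
M/I-2 ? ·: mm|Mm
M/II-1 un I-1×I-2: mm
M/II-2 un I-1×I-2: mm
⇒ M over [I-1,I-2,II-1,II-2]: 4 consistent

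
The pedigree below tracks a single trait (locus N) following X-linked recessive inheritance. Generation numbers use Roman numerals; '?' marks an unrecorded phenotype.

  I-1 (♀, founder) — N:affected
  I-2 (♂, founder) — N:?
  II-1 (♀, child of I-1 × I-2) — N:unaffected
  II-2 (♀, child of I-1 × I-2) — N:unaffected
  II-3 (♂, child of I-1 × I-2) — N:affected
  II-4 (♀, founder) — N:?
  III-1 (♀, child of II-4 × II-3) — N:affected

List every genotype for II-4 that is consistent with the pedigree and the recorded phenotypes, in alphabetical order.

N/I-1 aff ·: X^nX^n
N/I-2 ? ·: X^NY
N/II-1 un I-1×I-2: X^NX^n
N/II-2 un I-1×I-2: X^NX^n
N/II-3 aff I-1×I-2: X^nY
N/II-4 ? ·: X^NX^n|X^nX^n
N/III-1 aff II-4×II-3: X^nX^n
⇒ N over [I-1,I-2,II-1,II-2,II-3,II-4,III-1]: 2 consistent

II-4 ∈ {X^NX^n, X^nX^n}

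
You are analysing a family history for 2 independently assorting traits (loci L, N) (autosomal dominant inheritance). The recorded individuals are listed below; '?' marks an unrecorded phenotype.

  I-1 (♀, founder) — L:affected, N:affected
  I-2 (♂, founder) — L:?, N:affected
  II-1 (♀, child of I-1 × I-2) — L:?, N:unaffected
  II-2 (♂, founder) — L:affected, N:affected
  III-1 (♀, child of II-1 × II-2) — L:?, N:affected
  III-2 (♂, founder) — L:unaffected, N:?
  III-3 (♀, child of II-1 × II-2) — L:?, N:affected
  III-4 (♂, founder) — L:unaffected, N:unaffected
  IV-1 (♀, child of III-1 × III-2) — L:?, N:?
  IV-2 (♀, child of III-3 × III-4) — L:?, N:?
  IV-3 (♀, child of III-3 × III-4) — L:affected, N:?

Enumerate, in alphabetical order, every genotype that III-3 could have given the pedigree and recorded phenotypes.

III-3 ∈ {LL Nn, Ll Nn}

L/I-1 aff ·: Ll|LL
L/I-2 ? ·: ll|Ll|LL
L/II-1 ? I-1×I-2: ll|Ll|LL
L/II-2 aff ·: Ll|LL
L/III-1 ? II-1×II-2: ll|Ll|LL
L/III-2 un ·: ll
L/III-3 ? II-1×II-2: Ll|LL
L/III-4 un ·: ll
L/IV-1 ? III-1×III-2: ll|Ll
L/IV-2 ? III-3×III-4: ll|Ll
L/IV-3 aff III-3×III-4: Ll
⇒ L over [I-1,I-2,II-1,II-2,III-1,III-2,III-3,III-4,IV-1,IV-2,IV-3]: 165 consistent
N/I-1 aff ·: Nn
N/I-2 aff ·: Nn
N/II-1 un I-1×I-2: nn
N/II-2 aff ·: Nn|NN
N/III-1 aff II-1×II-2: Nn
N/III-2 ? ·: nn|Nn|NN
N/III-3 aff II-1×II-2: Nn
N/III-4 un ·: nn
N/IV-1 ? III-1×III-2: nn|Nn|NN
N/IV-2 ? III-3×III-4: nn|Nn
N/IV-3 ? III-3×III-4: nn|Nn
⇒ N over [I-1,I-2,II-1,II-2,III-1,III-2,III-3,III-4,IV-1,IV-2,IV-3]: 56 consistent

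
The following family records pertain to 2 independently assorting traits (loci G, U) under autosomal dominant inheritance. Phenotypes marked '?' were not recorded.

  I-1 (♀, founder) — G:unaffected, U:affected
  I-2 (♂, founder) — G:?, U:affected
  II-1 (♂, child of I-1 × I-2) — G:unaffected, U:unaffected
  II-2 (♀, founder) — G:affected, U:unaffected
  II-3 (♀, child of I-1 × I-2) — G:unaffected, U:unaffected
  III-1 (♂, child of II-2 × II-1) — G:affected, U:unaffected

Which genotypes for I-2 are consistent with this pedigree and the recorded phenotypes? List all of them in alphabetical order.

I-2 ∈ {Gg Uu, gg Uu}

G/I-1 un ·: gg
G/I-2 ? ·: gg|Gg
G/II-1 un I-1×I-2: gg
G/II-2 aff ·: Gg|GG
G/II-3 un I-1×I-2: gg
G/III-1 aff II-2×II-1: Gg
⇒ G over [I-1,I-2,II-1,II-2,II-3,III-1]: 4 consistent
U/I-1 aff ·: Uu
U/I-2 aff ·: Uu
U/II-1 un I-1×I-2: uu
U/II-2 un ·: uu
U/II-3 un I-1×I-2: uu
U/III-1 un II-2×II-1: uu
⇒ U over [I-1,I-2,II-1,II-2,II-3,III-1]: 1 consistent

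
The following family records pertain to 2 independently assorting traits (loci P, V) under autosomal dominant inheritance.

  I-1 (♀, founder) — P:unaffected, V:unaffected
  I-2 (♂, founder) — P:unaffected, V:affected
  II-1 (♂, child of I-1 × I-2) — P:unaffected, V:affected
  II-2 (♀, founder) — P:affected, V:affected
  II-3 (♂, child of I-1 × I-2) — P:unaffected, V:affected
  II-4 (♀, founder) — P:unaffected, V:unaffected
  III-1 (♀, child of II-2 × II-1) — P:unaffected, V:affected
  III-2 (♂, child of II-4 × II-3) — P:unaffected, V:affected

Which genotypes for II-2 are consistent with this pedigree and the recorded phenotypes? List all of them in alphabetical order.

P/I-1 un ·: pp
P/I-2 un ·: pp
P/II-1 un I-1×I-2: pp
P/II-2 aff ·: Pp
P/II-3 un I-1×I-2: pp
P/II-4 un ·: pp
P/III-1 un II-2×II-1: pp
P/III-2 un II-4×II-3: pp
⇒ P over [I-1,I-2,II-1,II-2,II-3,II-4,III-1,III-2]: 1 consistent
V/I-1 un ·: vv
V/I-2 aff ·: Vv|VV
V/II-1 aff I-1×I-2: Vv
V/II-2 aff ·: Vv|VV
V/II-3 aff I-1×I-2: Vv
V/II-4 un ·: vv
V/III-1 aff II-2×II-1: Vv|VV
V/III-2 aff II-4×II-3: Vv
⇒ V over [I-1,I-2,II-1,II-2,II-3,II-4,III-1,III-2]: 8 consistent

II-2 ∈ {Pp VV, Pp Vv}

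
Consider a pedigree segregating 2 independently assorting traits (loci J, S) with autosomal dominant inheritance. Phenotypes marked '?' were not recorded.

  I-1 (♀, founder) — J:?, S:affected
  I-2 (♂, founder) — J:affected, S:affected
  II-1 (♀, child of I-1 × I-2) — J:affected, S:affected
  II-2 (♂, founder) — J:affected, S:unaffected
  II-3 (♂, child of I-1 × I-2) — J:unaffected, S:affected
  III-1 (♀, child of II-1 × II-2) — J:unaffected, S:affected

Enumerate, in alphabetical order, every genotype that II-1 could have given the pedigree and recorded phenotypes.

II-1 ∈ {Jj SS, Jj Ss}

J/I-1 ? ·: jj|Jj
J/I-2 aff ·: Jj
J/II-1 aff I-1×I-2: Jj
J/II-2 aff ·: Jj
J/II-3 un I-1×I-2: jj
J/III-1 un II-1×II-2: jj
⇒ J over [I-1,I-2,II-1,II-2,II-3,III-1]: 2 consistent
S/I-1 aff ·: Ss|SS
S/I-2 aff ·: Ss|SS
S/II-1 aff I-1×I-2: Ss|SS
S/II-2 un ·: ss
S/II-3 aff I-1×I-2: Ss|SS
S/III-1 aff II-1×II-2: Ss
⇒ S over [I-1,I-2,II-1,II-2,II-3,III-1]: 13 consistent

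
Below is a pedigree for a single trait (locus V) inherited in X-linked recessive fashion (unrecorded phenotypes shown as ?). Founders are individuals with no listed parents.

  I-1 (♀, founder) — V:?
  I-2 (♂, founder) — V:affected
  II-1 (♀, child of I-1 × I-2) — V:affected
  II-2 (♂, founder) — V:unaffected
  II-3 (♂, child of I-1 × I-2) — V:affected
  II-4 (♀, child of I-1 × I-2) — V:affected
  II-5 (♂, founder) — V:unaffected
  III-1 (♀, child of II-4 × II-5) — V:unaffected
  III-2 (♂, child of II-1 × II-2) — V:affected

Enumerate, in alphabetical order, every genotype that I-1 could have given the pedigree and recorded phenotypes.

V/I-1 ? ·: X^VX^v|X^vX^v
V/I-2 aff ·: X^vY
V/II-1 aff I-1×I-2: X^vX^v
V/II-2 un ·: X^VY
V/II-3 aff I-1×I-2: X^vY
V/II-4 aff I-1×I-2: X^vX^v
V/II-5 un ·: X^VY
V/III-1 un II-4×II-5: X^VX^v
V/III-2 aff II-1×II-2: X^vY
⇒ V over [I-1,I-2,II-1,II-2,II-3,II-4,II-5,III-1,III-2]: 2 consistent

I-1 ∈ {X^VX^v, X^vX^v}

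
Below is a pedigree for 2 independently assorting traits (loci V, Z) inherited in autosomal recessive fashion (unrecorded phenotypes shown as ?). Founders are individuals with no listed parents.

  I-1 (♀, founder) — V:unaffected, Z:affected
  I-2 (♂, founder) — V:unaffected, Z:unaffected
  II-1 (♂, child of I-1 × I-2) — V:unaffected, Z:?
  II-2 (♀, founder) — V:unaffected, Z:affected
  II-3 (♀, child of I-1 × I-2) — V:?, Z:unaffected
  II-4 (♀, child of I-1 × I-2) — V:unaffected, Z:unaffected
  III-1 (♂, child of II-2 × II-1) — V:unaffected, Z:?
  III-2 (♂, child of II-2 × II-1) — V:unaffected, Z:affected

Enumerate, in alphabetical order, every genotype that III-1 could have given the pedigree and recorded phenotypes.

V/I-1 un ·: VV|Vv
V/I-2 un ·: VV|Vv
V/II-1 un I-1×I-2: VV|Vv
V/II-2 un ·: VV|Vv
V/II-3 ? I-1×I-2: VV|Vv|vv
V/II-4 un I-1×I-2: VV|Vv
V/III-1 un II-2×II-1: VV|Vv
V/III-2 un II-2×II-1: VV|Vv
⇒ V over [I-1,I-2,II-1,II-2,II-3,II-4,III-1,III-2]: 187 consistent
Z/I-1 aff ·: zz
Z/I-2 un ·: ZZ|Zz
Z/II-1 ? I-1×I-2: Zz|zz
Z/II-2 aff ·: zz
Z/II-3 un I-1×I-2: Zz
Z/II-4 un I-1×I-2: Zz
Z/III-1 ? II-2×II-1: Zz|zz
Z/III-2 aff II-2×II-1: zz
⇒ Z over [I-1,I-2,II-1,II-2,II-3,II-4,III-1,III-2]: 5 consistent

III-1 ∈ {VV Zz, VV zz, Vv Zz, Vv zz}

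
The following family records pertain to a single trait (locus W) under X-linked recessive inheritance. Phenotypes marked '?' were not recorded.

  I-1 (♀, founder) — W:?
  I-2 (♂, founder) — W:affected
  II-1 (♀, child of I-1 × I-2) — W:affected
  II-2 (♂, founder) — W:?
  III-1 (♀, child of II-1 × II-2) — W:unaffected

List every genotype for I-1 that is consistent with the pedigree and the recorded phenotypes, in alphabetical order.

I-1 ∈ {X^WX^w, X^wX^w}

W/I-1 ? ·: X^WX^w|X^wX^w
W/I-2 aff ·: X^wY
W/II-1 aff I-1×I-2: X^wX^w
W/II-2 ? ·: X^WY
W/III-1 un II-1×II-2: X^WX^w
⇒ W over [I-1,I-2,II-1,II-2,III-1]: 2 consistent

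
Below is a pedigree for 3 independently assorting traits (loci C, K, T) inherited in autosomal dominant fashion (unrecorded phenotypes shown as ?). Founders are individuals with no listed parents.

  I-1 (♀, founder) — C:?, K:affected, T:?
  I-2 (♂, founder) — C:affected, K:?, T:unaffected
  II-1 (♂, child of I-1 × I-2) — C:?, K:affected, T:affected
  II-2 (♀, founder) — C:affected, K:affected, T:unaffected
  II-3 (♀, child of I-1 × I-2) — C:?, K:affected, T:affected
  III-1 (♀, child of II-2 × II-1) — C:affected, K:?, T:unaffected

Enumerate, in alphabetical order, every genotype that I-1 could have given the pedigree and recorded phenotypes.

I-1 ∈ {CC KK TT, CC KK Tt, CC Kk TT, CC Kk Tt, Cc KK TT, Cc KK Tt, Cc Kk TT, Cc Kk Tt, cc KK TT, cc KK Tt, cc Kk TT, cc Kk Tt}

C/I-1 ? ·: cc|Cc|CC
C/I-2 aff ·: Cc|CC
C/II-1 ? I-1×I-2: cc|Cc|CC
C/II-2 aff ·: Cc|CC
C/II-3 ? I-1×I-2: cc|Cc|CC
C/III-1 aff II-2×II-1: Cc|CC
⇒ C over [I-1,I-2,II-1,II-2,II-3,III-1]: 74 consistent
K/I-1 aff ·: Kk|KK
K/I-2 ? ·: kk|Kk|KK
K/II-1 aff I-1×I-2: Kk|KK
K/II-2 aff ·: Kk|KK
K/II-3 aff I-1×I-2: Kk|KK
K/III-1 ? II-2×II-1: kk|Kk|KK
⇒ K over [I-1,I-2,II-1,II-2,II-3,III-1]: 61 consistent
T/I-1 ? ·: Tt|TT
T/I-2 un ·: tt
T/II-1 aff I-1×I-2: Tt
T/II-2 un ·: tt
T/II-3 aff I-1×I-2: Tt
T/III-1 un II-2×II-1: tt
⇒ T over [I-1,I-2,II-1,II-2,II-3,III-1]: 2 consistent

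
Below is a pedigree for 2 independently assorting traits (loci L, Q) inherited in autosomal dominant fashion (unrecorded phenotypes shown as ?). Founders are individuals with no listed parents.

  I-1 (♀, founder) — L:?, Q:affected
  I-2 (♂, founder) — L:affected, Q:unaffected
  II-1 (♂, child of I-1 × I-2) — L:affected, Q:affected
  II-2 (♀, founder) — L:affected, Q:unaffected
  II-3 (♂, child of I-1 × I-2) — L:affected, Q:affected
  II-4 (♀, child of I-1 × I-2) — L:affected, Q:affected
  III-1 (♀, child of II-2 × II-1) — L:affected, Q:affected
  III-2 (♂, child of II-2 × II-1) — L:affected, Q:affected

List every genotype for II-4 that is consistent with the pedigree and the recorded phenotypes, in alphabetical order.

II-4 ∈ {LL Qq, Ll Qq}

L/I-1 ? ·: ll|Ll|LL
L/I-2 aff ·: Ll|LL
L/II-1 aff I-1×I-2: Ll|LL
L/II-2 aff ·: Ll|LL
L/II-3 aff I-1×I-2: Ll|LL
L/II-4 aff I-1×I-2: Ll|LL
L/III-1 aff II-2×II-1: Ll|LL
L/III-2 aff II-2×II-1: Ll|LL
⇒ L over [I-1,I-2,II-1,II-2,II-3,II-4,III-1,III-2]: 177 consistent
Q/I-1 aff ·: Qq|QQ
Q/I-2 un ·: qq
Q/II-1 aff I-1×I-2: Qq
Q/II-2 un ·: qq
Q/II-3 aff I-1×I-2: Qq
Q/II-4 aff I-1×I-2: Qq
Q/III-1 aff II-2×II-1: Qq
Q/III-2 aff II-2×II-1: Qq
⇒ Q over [I-1,I-2,II-1,II-2,II-3,II-4,III-1,III-2]: 2 consistent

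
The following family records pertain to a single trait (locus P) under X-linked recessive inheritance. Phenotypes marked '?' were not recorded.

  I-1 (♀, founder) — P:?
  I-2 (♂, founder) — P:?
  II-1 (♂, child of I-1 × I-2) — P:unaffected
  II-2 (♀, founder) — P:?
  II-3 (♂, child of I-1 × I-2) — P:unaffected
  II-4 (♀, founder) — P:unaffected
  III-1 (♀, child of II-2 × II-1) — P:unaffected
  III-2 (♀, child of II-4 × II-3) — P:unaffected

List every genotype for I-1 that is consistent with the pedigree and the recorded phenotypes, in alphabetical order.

P/I-1 ? ·: X^PX^P|X^PX^p
P/I-2 ? ·: X^PY|X^pY
P/II-1 un I-1×I-2: X^PY
P/II-2 ? ·: X^PX^P|X^PX^p|X^pX^p
P/II-3 un I-1×I-2: X^PY
P/II-4 un ·: X^PX^P|X^PX^p
P/III-1 un II-2×II-1: X^PX^P|X^PX^p
P/III-2 un II-4×II-3: X^PX^P|X^PX^p
⇒ P over [I-1,I-2,II-1,II-2,II-3,II-4,III-1,III-2]: 48 consistent

I-1 ∈ {X^PX^P, X^PX^p}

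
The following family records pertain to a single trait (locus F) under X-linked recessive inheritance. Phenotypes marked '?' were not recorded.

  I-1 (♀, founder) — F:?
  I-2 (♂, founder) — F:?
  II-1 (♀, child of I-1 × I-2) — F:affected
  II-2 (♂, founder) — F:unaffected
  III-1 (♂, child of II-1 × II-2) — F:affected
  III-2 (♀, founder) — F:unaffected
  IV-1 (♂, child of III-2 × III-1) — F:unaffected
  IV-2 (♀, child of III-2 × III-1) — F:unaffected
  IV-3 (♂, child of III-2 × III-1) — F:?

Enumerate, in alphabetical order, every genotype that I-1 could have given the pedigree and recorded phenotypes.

I-1 ∈ {X^FX^f, X^fX^f}

F/I-1 ? ·: X^FX^f|X^fX^f
F/I-2 ? ·: X^fY
F/II-1 aff I-1×I-2: X^fX^f
F/II-2 un ·: X^FY
F/III-1 aff II-1×II-2: X^fY
F/III-2 un ·: X^FX^F|X^FX^f
F/IV-1 un III-2×III-1: X^FY
F/IV-2 un III-2×III-1: X^FX^f
F/IV-3 ? III-2×III-1: X^FY|X^fY
⇒ F over [I-1,I-2,II-1,II-2,III-1,III-2,IV-1,IV-2,IV-3]: 6 consistent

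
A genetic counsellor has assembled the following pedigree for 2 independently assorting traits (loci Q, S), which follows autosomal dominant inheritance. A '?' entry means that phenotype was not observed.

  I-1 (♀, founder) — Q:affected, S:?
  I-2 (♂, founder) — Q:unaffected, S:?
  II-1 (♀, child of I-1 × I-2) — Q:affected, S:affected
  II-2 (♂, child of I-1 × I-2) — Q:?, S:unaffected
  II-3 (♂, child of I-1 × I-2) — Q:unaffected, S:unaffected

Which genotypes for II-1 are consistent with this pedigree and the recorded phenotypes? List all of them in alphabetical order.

Q/I-1 aff ·: Qq
Q/I-2 un ·: qq
Q/II-1 aff I-1×I-2: Qq
Q/II-2 ? I-1×I-2: qq|Qq
Q/II-3 un I-1×I-2: qq
⇒ Q over [I-1,I-2,II-1,II-2,II-3]: 2 consistent
S/I-1 ? ·: ss|Ss
S/I-2 ? ·: ss|Ss
S/II-1 aff I-1×I-2: Ss|SS
S/II-2 un I-1×I-2: ss
S/II-3 un I-1×I-2: ss
⇒ S over [I-1,I-2,II-1,II-2,II-3]: 4 consistent

II-1 ∈ {Qq SS, Qq Ss}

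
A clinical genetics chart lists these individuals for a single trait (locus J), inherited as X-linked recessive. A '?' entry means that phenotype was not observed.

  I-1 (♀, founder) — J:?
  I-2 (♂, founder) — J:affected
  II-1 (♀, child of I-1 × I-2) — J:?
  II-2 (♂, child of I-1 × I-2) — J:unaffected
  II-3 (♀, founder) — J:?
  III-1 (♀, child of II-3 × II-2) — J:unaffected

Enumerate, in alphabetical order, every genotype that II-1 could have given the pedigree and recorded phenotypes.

J/I-1 ? ·: X^JX^J|X^JX^j
J/I-2 aff ·: X^jY
J/II-1 ? I-1×I-2: X^JX^j|X^jX^j
J/II-2 un I-1×I-2: X^JY
J/II-3 ? ·: X^JX^J|X^JX^j|X^jX^j
J/III-1 un II-3×II-2: X^JX^J|X^JX^j
⇒ J over [I-1,I-2,II-1,II-2,II-3,III-1]: 12 consistent

II-1 ∈ {X^JX^j, X^jX^j}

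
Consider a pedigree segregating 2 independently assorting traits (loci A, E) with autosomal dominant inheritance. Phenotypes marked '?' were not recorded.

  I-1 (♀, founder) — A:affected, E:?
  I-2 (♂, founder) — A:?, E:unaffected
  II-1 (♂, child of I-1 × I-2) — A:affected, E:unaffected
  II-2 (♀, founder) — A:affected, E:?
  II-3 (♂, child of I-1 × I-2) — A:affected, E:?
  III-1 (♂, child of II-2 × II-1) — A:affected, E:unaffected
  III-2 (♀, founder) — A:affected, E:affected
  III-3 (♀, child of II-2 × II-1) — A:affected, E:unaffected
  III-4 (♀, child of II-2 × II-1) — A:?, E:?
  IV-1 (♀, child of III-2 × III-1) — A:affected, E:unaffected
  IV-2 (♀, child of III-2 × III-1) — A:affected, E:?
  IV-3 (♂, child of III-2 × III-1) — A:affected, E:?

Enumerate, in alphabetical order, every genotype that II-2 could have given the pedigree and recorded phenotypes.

A/I-1 aff ·: Aa|AA
A/I-2 ? ·: aa|Aa|AA
A/II-1 aff I-1×I-2: Aa|AA
A/II-2 aff ·: Aa|AA
A/II-3 aff I-1×I-2: Aa|AA
A/III-1 aff II-2×II-1: Aa|AA
A/III-2 aff ·: Aa|AA
A/III-3 aff II-2×II-1: Aa|AA
A/III-4 ? II-2×II-1: aa|Aa|AA
A/IV-1 aff III-2×III-1: Aa|AA
A/IV-2 aff III-2×III-1: Aa|AA
A/IV-3 aff III-2×III-1: Aa|AA
⇒ A over [I-1,I-2,II-1,II-2,II-3,III-1,III-2,III-3,III-4,IV-1,IV-2,IV-3]: 2763 consistent
E/I-1 ? ·: ee|Ee
E/I-2 un ·: ee
E/II-1 un I-1×I-2: ee
E/II-2 ? ·: ee|Ee
E/II-3 ? I-1×I-2: ee|Ee
E/III-1 un II-2×II-1: ee
E/III-2 aff ·: Ee
E/III-3 un II-2×II-1: ee
E/III-4 ? II-2×II-1: ee|Ee
E/IV-1 un III-2×III-1: ee
E/IV-2 ? III-2×III-1: ee|Ee
E/IV-3 ? III-2×III-1: ee|Ee
⇒ E over [I-1,I-2,II-1,II-2,II-3,III-1,III-2,III-3,III-4,IV-1,IV-2,IV-3]: 36 consistent

II-2 ∈ {AA Ee, AA ee, Aa Ee, Aa ee}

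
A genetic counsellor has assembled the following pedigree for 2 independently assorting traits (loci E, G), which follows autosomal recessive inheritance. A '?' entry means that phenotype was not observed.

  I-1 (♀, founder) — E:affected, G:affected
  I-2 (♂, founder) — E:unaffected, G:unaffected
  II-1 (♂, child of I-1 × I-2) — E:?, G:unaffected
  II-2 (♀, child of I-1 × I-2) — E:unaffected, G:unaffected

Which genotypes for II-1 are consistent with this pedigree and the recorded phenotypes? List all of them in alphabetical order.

II-1 ∈ {Ee Gg, ee Gg}

E/I-1 aff ·: ee
E/I-2 un ·: EE|Ee
E/II-1 ? I-1×I-2: Ee|ee
E/II-2 un I-1×I-2: Ee
⇒ E over [I-1,I-2,II-1,II-2]: 3 consistent
G/I-1 aff ·: gg
G/I-2 un ·: GG|Gg
G/II-1 un I-1×I-2: Gg
G/II-2 un I-1×I-2: Gg
⇒ G over [I-1,I-2,II-1,II-2]: 2 consistent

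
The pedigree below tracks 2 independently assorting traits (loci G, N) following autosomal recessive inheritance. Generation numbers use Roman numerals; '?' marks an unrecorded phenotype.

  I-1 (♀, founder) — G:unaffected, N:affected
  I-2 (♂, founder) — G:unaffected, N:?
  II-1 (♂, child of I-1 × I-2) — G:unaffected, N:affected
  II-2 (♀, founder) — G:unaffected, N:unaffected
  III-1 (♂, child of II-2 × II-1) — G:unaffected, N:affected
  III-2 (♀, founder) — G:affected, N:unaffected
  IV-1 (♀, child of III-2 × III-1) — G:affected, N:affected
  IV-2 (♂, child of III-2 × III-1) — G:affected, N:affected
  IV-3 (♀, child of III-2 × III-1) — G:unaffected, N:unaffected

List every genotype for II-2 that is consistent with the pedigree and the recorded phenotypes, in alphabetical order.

G/I-1 un ·: GG|Gg
G/I-2 un ·: GG|Gg
G/II-1 un I-1×I-2: GG|Gg
G/II-2 un ·: GG|Gg
G/III-1 un II-2×II-1: Gg
G/III-2 aff ·: gg
G/IV-1 aff III-2×III-1: gg
G/IV-2 aff III-2×III-1: gg
G/IV-3 un III-2×III-1: Gg
⇒ G over [I-1,I-2,II-1,II-2,III-1,III-2,IV-1,IV-2,IV-3]: 10 consistent
N/I-1 aff ·: nn
N/I-2 ? ·: Nn|nn
N/II-1 aff I-1×I-2: nn
N/II-2 un ·: Nn
N/III-1 aff II-2×II-1: nn
N/III-2 un ·: Nn
N/IV-1 aff III-2×III-1: nn
N/IV-2 aff III-2×III-1: nn
N/IV-3 un III-2×III-1: Nn
⇒ N over [I-1,I-2,II-1,II-2,III-1,III-2,IV-1,IV-2,IV-3]: 2 consistent

II-2 ∈ {GG Nn, Gg Nn}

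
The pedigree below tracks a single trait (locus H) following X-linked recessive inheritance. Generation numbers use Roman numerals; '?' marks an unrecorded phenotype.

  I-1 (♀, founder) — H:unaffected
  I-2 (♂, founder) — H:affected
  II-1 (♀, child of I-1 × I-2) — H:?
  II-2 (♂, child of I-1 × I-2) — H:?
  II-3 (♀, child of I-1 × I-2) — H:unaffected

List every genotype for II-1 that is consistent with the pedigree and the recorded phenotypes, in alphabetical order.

II-1 ∈ {X^HX^h, X^hX^h}

H/I-1 un ·: X^HX^H|X^HX^h
H/I-2 aff ·: X^hY
H/II-1 ? I-1×I-2: X^HX^h|X^hX^h
H/II-2 ? I-1×I-2: X^HY|X^hY
H/II-3 un I-1×I-2: X^HX^h
⇒ H over [I-1,I-2,II-1,II-2,II-3]: 5 consistent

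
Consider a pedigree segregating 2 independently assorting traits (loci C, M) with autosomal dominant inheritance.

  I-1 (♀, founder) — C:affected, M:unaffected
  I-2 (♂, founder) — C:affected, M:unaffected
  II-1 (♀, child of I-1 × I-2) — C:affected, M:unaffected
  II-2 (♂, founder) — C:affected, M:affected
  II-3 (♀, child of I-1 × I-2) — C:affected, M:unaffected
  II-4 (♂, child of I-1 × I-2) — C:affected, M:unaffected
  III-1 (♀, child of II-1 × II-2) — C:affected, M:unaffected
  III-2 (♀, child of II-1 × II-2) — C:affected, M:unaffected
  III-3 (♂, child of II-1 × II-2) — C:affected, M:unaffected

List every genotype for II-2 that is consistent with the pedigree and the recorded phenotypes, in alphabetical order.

II-2 ∈ {CC Mm, Cc Mm}

C/I-1 aff ·: Cc|CC
C/I-2 aff ·: Cc|CC
C/II-1 aff I-1×I-2: Cc|CC
C/II-2 aff ·: Cc|CC
C/II-3 aff I-1×I-2: Cc|CC
C/II-4 aff I-1×I-2: Cc|CC
C/III-1 aff II-1×II-2: Cc|CC
C/III-2 aff II-1×II-2: Cc|CC
C/III-3 aff II-1×II-2: Cc|CC
⇒ C over [I-1,I-2,II-1,II-2,II-3,II-4,III-1,III-2,III-3]: 309 consistent
M/I-1 un ·: mm
M/I-2 un ·: mm
M/II-1 un I-1×I-2: mm
M/II-2 aff ·: Mm
M/II-3 un I-1×I-2: mm
M/II-4 un I-1×I-2: mm
M/III-1 un II-1×II-2: mm
M/III-2 un II-1×II-2: mm
M/III-3 un II-1×II-2: mm
⇒ M over [I-1,I-2,II-1,II-2,II-3,II-4,III-1,III-2,III-3]: 1 consistent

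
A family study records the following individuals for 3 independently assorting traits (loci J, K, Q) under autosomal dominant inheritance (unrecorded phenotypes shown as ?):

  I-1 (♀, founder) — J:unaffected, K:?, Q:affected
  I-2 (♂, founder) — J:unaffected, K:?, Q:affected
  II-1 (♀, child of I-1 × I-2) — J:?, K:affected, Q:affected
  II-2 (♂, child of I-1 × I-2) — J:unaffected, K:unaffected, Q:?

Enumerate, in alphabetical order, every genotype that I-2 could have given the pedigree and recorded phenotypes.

I-2 ∈ {jj Kk QQ, jj Kk Qq, jj kk QQ, jj kk Qq}

J/I-1 un ·: jj
J/I-2 un ·: jj
J/II-1 ? I-1×I-2: jj
J/II-2 un I-1×I-2: jj
⇒ J over [I-1,I-2,II-1,II-2]: 1 consistent
K/I-1 ? ·: kk|Kk
K/I-2 ? ·: kk|Kk
K/II-1 aff I-1×I-2: Kk|KK
K/II-2 un I-1×I-2: kk
⇒ K over [I-1,I-2,II-1,II-2]: 4 consistent
Q/I-1 aff ·: Qq|QQ
Q/I-2 aff ·: Qq|QQ
Q/II-1 aff I-1×I-2: Qq|QQ
Q/II-2 ? I-1×I-2: qq|Qq|QQ
⇒ Q over [I-1,I-2,II-1,II-2]: 15 consistent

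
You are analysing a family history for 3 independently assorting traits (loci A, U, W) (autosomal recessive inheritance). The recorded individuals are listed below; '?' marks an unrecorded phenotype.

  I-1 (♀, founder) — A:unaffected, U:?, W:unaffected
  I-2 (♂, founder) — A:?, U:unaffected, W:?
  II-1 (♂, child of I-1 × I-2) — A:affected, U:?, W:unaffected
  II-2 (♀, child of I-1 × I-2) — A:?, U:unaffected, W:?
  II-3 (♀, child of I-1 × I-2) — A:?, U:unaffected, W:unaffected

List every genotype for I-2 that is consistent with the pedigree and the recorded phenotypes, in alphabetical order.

A/I-1 un ·: Aa
A/I-2 ? ·: Aa|aa
A/II-1 aff I-1×I-2: aa
A/II-2 ? I-1×I-2: AA|Aa|aa
A/II-3 ? I-1×I-2: AA|Aa|aa
⇒ A over [I-1,I-2,II-1,II-2,II-3]: 13 consistent
U/I-1 ? ·: UU|Uu|uu
U/I-2 un ·: UU|Uu
U/II-1 ? I-1×I-2: UU|Uu|uu
U/II-2 un I-1×I-2: UU|Uu
U/II-3 un I-1×I-2: UU|Uu
⇒ U over [I-1,I-2,II-1,II-2,II-3]: 32 consistent
W/I-1 un ·: WW|Ww
W/I-2 ? ·: WW|Ww|ww
W/II-1 un I-1×I-2: WW|Ww
W/II-2 ? I-1×I-2: WW|Ww|ww
W/II-3 un I-1×I-2: WW|Ww
⇒ W over [I-1,I-2,II-1,II-2,II-3]: 32 consistent

I-2 ∈ {Aa UU WW, Aa UU Ww, Aa UU ww, Aa Uu WW, Aa Uu Ww, Aa Uu ww, aa UU WW, aa UU Ww, aa UU ww, aa Uu WW, aa Uu Ww, aa Uu ww}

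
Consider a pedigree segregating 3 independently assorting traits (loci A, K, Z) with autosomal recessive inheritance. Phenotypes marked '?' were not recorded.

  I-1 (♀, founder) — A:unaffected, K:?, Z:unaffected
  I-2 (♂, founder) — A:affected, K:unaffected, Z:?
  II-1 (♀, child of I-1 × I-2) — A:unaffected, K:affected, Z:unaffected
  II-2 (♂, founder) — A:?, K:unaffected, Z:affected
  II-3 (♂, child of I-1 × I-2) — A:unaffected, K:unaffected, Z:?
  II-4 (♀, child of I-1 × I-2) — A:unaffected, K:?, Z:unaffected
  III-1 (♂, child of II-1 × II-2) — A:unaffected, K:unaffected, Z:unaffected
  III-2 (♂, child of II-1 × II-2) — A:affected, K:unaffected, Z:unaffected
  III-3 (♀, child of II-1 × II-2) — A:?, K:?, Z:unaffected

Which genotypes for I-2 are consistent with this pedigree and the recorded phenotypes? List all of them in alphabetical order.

A/I-1 un ·: AA|Aa
A/I-2 aff ·: aa
A/II-1 un I-1×I-2: Aa
A/II-2 ? ·: Aa|aa
A/II-3 un I-1×I-2: Aa
A/II-4 un I-1×I-2: Aa
A/III-1 un II-1×II-2: AA|Aa
A/III-2 aff II-1×II-2: aa
A/III-3 ? II-1×II-2: AA|Aa|aa
⇒ A over [I-1,I-2,II-1,II-2,II-3,II-4,III-1,III-2,III-3]: 16 consistent
K/I-1 ? ·: Kk|kk
K/I-2 un ·: Kk
K/II-1 aff I-1×I-2: kk
K/II-2 un ·: KK|Kk
K/II-3 un I-1×I-2: KK|Kk
K/II-4 ? I-1×I-2: KK|Kk|kk
K/III-1 un II-1×II-2: Kk
K/III-2 un II-1×II-2: Kk
K/III-3 ? II-1×II-2: Kk|kk
⇒ K over [I-1,I-2,II-1,II-2,II-3,II-4,III-1,III-2,III-3]: 24 consistent
Z/I-1 un ·: ZZ|Zz
Z/I-2 ? ·: ZZ|Zz|zz
Z/II-1 un I-1×I-2: ZZ|Zz
Z/II-2 aff ·: zz
Z/II-3 ? I-1×I-2: ZZ|Zz|zz
Z/II-4 un I-1×I-2: ZZ|Zz
Z/III-1 un II-1×II-2: Zz
Z/III-2 un II-1×II-2: Zz
Z/III-3 un II-1×II-2: Zz
⇒ Z over [I-1,I-2,II-1,II-2,II-3,II-4,III-1,III-2,III-3]: 32 consistent

I-2 ∈ {aa Kk ZZ, aa Kk Zz, aa Kk zz}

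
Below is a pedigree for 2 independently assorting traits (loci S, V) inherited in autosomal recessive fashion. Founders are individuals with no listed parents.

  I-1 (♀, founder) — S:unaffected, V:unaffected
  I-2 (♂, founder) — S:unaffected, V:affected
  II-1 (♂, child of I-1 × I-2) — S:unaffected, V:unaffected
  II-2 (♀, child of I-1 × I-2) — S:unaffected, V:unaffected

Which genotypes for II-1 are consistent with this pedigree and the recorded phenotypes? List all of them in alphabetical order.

S/I-1 un ·: SS|Ss
S/I-2 un ·: SS|Ss
S/II-1 un I-1×I-2: SS|Ss
S/II-2 un I-1×I-2: SS|Ss
⇒ S over [I-1,I-2,II-1,II-2]: 13 consistent
V/I-1 un ·: VV|Vv
V/I-2 aff ·: vv
V/II-1 un I-1×I-2: Vv
V/II-2 un I-1×I-2: Vv
⇒ V over [I-1,I-2,II-1,II-2]: 2 consistent

II-1 ∈ {SS Vv, Ss Vv}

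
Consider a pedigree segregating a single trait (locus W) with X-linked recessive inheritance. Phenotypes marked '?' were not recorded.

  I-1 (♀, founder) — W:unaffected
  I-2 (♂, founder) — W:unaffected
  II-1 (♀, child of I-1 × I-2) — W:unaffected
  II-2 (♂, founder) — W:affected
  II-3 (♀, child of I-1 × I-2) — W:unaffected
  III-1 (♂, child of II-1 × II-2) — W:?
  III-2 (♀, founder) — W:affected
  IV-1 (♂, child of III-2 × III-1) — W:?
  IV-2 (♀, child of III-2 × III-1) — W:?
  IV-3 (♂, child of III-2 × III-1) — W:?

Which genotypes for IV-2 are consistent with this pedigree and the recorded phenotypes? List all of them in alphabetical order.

W/I-1 un ·: X^WX^W|X^WX^w
W/I-2 un ·: X^WY
W/II-1 un I-1×I-2: X^WX^W|X^WX^w
W/II-2 aff ·: X^wY
W/II-3 un I-1×I-2: X^WX^W|X^WX^w
W/III-1 ? II-1×II-2: X^WY|X^wY
W/III-2 aff ·: X^wX^w
W/IV-1 ? III-2×III-1: X^wY
W/IV-2 ? III-2×III-1: X^WX^w|X^wX^w
W/IV-3 ? III-2×III-1: X^wY
⇒ W over [I-1,I-2,II-1,II-2,II-3,III-1,III-2,IV-1,IV-2,IV-3]: 7 consistent

IV-2 ∈ {X^WX^w, X^wX^w}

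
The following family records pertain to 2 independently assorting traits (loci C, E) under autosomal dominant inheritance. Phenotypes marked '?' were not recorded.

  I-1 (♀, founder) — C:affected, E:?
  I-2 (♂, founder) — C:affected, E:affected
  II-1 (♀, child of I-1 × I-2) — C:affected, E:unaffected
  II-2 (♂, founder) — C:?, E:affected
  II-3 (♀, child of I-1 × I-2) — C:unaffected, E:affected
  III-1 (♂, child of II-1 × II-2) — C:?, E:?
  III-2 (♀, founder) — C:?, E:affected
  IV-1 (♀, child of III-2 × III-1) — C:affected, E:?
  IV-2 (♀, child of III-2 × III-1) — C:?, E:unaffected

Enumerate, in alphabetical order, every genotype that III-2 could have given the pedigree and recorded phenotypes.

III-2 ∈ {CC Ee, Cc Ee, cc Ee}

C/I-1 aff ·: Cc
C/I-2 aff ·: Cc
C/II-1 aff I-1×I-2: Cc|CC
C/II-2 ? ·: cc|Cc|CC
C/II-3 un I-1×I-2: cc
C/III-1 ? II-1×II-2: cc|Cc|CC
C/III-2 ? ·: cc|Cc|CC
C/IV-1 aff III-2×III-1: Cc|CC
C/IV-2 ? III-2×III-1: cc|Cc|CC
⇒ C over [I-1,I-2,II-1,II-2,II-3,III-1,III-2,IV-1,IV-2]: 90 consistent
E/I-1 ? ·: ee|Ee
E/I-2 aff ·: Ee
E/II-1 un I-1×I-2: ee
E/II-2 aff ·: Ee|EE
E/II-3 aff I-1×I-2: Ee|EE
E/III-1 ? II-1×II-2: ee|Ee
E/III-2 aff ·: Ee
E/IV-1 ? III-2×III-1: ee|Ee|EE
E/IV-2 un III-2×III-1: ee
⇒ E over [I-1,I-2,II-1,II-2,II-3,III-1,III-2,IV-1,IV-2]: 24 consistent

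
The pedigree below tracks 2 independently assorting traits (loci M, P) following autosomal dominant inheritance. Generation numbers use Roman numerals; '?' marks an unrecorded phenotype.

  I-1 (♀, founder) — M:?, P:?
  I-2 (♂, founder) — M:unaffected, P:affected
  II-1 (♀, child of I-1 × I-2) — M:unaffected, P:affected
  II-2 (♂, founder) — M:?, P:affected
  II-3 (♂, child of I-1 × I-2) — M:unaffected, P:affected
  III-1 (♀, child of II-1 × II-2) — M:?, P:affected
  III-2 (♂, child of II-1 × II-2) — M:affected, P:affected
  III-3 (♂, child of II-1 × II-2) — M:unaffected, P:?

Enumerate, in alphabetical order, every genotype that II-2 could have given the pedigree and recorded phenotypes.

M/I-1 ? ·: mm|Mm
M/I-2 un ·: mm
M/II-1 un I-1×I-2: mm
M/II-2 ? ·: Mm
M/II-3 un I-1×I-2: mm
M/III-1 ? II-1×II-2: mm|Mm
M/III-2 aff II-1×II-2: Mm
M/III-3 un II-1×II-2: mm
⇒ M over [I-1,I-2,II-1,II-2,II-3,III-1,III-2,III-3]: 4 consistent
P/I-1 ? ·: pp|Pp|PP
P/I-2 aff ·: Pp|PP
P/II-1 aff I-1×I-2: Pp|PP
P/II-2 aff ·: Pp|PP
P/II-3 aff I-1×I-2: Pp|PP
P/III-1 aff II-1×II-2: Pp|PP
P/III-2 aff II-1×II-2: Pp|PP
P/III-3 ? II-1×II-2: pp|Pp|PP
⇒ P over [I-1,I-2,II-1,II-2,II-3,III-1,III-2,III-3]: 223 consistent

II-2 ∈ {Mm PP, Mm Pp}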